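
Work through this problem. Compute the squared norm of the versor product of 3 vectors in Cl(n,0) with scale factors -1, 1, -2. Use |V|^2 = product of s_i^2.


Each vector v_i has |v_i|^2 = s_i^2
Squared scales: (-1)^2 = 1, 1^2 = 1, (-2)^2 = 4
|V|^2 = 1 * 1 * 4
= 4


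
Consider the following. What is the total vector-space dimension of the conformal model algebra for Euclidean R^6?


The conformal model of R^6 uses Cl(7,1): the 6 Euclidean generators plus two extra orthogonal generators e+ (e+^2 = +1) and e- (e-^2 = -1), from which the null vectors e0, einf are built.
Number of generators m = 6 + 2 = 8.
dim Cl(p,q) = 2^m = 2^8 = 256


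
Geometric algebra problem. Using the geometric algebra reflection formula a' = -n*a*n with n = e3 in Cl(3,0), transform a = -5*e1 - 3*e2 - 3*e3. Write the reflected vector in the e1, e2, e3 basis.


Reflection formula: a' = -n*a*n, with n = e3 (unit vector, n^2 = 1).
For reflection through hyperplane perp to e3:
The component along e3 flips sign, others stay.
a = (-5, -3, -3)
a' = (-5, -3, 3)
a' = -5*e1 - 3*e2 + 3*e3


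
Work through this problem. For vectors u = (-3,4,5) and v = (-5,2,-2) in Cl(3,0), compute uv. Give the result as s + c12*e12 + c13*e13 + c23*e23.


In Cl(3,0): e_i^2 = 1, e_ie_j = -e_je_i for i != j.
Scalar part = u . v = (-3)*(-5) + 4*2 + 5*(-2)
= 15 + 8 + (-10) = 13
e12 coeff = (-3)*2 - 4*(-5) = -6 - (-20) = 14
e13 coeff = (-3)*(-2) - 5*(-5) = 6 - (-25) = 31
e23 coeff = 4*(-2) - 5*2 = -8 - 10 = -18
uv = 13 + 14*e12 + 31*e13 - 18*e23


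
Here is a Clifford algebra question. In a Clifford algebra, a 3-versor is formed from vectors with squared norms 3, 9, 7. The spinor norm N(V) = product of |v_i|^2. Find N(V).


Spinor norm N(V) = |v1|^2 * |v2|^2 * ... * |v3|^2
= 3 * 9 * 7
Running product: 3, 27, 189
N(V) = 189


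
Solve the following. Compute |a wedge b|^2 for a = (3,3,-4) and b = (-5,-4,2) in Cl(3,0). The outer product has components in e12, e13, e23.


a wedge b = (a1*b2 - a2*b1)*e12 + (a1*b3 - a3*b1)*e13 + (a2*b3 - a3*b2)*e23
e12 coeff: 3*(-4) - 3*(-5) = -12 - (-15) = 3
e13 coeff: 3*2 - (-4)*(-5) = 6 - 20 = -14
e23 coeff: 3*2 - (-4)*(-4) = 6 - 16 = -10
|a wedge b|^2 = 3^2 + (-14)^2 + (-10)^2
= 9 + 196 + 100
= 305


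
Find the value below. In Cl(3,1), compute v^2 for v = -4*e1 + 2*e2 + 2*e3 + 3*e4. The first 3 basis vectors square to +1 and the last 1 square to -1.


v^2 = sum of c_i^2 * e_i^2
Positive signature terms (e_i^2 = +1): (-4)^2 + 2^2 + 2^2 = 24
Negative signature terms (e_j^2 = -1): 3^2 = 9
v^2 = 24 - 9 = 15


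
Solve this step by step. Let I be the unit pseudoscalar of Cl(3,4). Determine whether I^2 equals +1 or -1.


The pseudoscalar I = e1...e_n (product of all n generators) of Cl(p,q) satisfies I^2 = (-1)^(q + n(n-1)/2).
p = 3, q = 4, n = p + q = 7
n(n-1)/2 = 7 * 6 / 2 = 21
Exponent = q + n(n-1)/2 = 4 + 21 = 25
I^2 = (-1)^25 = -1


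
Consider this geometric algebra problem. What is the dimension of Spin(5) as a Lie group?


Spin(n) double-covers SO(n); both have Lie algebra so(n) of dimension n(n-1)/2.
n = 5
n(n-1) = 5 * 4 = 20
dim Spin(5) = 20/2 = 10


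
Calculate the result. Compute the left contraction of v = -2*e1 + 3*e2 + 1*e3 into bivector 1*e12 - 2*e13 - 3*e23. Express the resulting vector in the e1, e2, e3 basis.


Left contraction v _| B = <vB>_1 (grade-1 part of the geometric product vB).
Using e1_|e12 = e2, e2_|e12 = -e1, e1_|e13 = e3, e3_|e13 = -e1, e2_|e23 = e3, e3_|e23 = -e2:
e1 coeff: -v2*b12 - v3*b13 = -(3)*(1) - (1)*(-2) = -1
e2 coeff: v1*b12 - v3*b23 = (-2)*(1) - (1)*(-3) = 1
e3 coeff: v1*b13 + v2*b23 = (-2)*(-2) + (3)*(-3) = -5
v _| B = -1*e1 + 1*e2 - 5*e3


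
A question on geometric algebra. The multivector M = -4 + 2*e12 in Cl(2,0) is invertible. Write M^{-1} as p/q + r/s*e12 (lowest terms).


M = -4 + 2*e12, where e12^2 = -1.
Since M commutes with its reverse ~M = a - b*e12, M * ~M = a^2 - b^2*e12^2 = a^2 + b^2.
So M^{-1} = ~M / (a^2 + b^2) = (a - b*e12)/(a^2 + b^2).
a^2 + b^2 = 16 + 4 = 20
Scalar part = -4/20 = -1/5
Bivector coeff = -2/20 = -1/10
M^{-1} = -1/5 - 1/10*e12


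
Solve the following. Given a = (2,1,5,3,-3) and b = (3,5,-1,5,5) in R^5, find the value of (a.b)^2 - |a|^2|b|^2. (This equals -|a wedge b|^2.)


a . b = 2*3 + 1*5 + 5*(-1) + 3*5 + (-3)*5
= 6 + 5 + (-5) + 15 + (-15) = 6
|a|^2 = 2^2 + 1^2 + 5^2 + 3^2 + (-3)^2 = 48
|b|^2 = 3^2 + 5^2 + (-1)^2 + 5^2 + 5^2 = 85
(a.b)^2 = 6^2 = 36
|a|^2 * |b|^2 = 48 * 85 = 4080
Result = 36 - 4080 = -4044


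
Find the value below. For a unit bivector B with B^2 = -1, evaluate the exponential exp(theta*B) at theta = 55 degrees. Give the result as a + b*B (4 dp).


For a unit bivector B with B^2 = -1, the exponential series gives
e^(theta*B) = cos(theta) + sin(theta)*B (the GA analogue of Euler's formula).
theta = 55 degrees = 0.959931 rad
cos(55 deg) = 0.5736
sin(55 deg) = 0.8192
exp(theta*B) = 0.5736 + 0.8192*B


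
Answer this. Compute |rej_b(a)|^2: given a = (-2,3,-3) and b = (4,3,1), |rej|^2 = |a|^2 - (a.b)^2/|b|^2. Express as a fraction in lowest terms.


|a|^2 = (-2)^2 + 3^2 + (-3)^2 = 22
|b|^2 = 4^2 + 3^2 + 1^2 = 26
a . b = (-2)*4 + 3*3 + (-3)*1 = -2
(a.b)^2 = (-2)^2 = 4
|rej|^2 = 22 - 4/26
= (572 - 4)/26
= 568/26
In lowest terms: 284/13


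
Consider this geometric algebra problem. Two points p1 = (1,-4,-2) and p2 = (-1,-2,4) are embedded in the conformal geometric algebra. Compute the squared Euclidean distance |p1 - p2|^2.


p1 - p2 = (2, -2, -6)
|p1 - p2|^2 = 2^2 + (-2)^2 + (-6)^2
= 4 + 4 + 36
= 44


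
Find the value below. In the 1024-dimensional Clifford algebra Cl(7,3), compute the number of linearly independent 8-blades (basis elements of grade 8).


Number of grade-k basis blades in Cl(p,q) with n = p + q is C(n, k).
n = 7 + 3 = 10
C(10, 8) = 10! / (8! * 2!)
= 3628800 / (40320 * 2)
= 45


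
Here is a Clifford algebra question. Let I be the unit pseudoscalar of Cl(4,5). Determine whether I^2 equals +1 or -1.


The pseudoscalar I = e1...e_n (product of all n generators) of Cl(p,q) satisfies I^2 = (-1)^(q + n(n-1)/2).
p = 4, q = 5, n = p + q = 9
n(n-1)/2 = 9 * 8 / 2 = 36
Exponent = q + n(n-1)/2 = 5 + 36 = 41
I^2 = (-1)^41 = -1


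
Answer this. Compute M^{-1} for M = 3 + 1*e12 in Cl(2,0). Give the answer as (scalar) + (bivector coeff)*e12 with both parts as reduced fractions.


M = 3 + 1*e12, where e12^2 = -1.
Since M commutes with its reverse ~M = a - b*e12, M * ~M = a^2 - b^2*e12^2 = a^2 + b^2.
So M^{-1} = ~M / (a^2 + b^2) = (a - b*e12)/(a^2 + b^2).
a^2 + b^2 = 9 + 1 = 10
Scalar part = 3/10 = 3/10
Bivector coeff = -1/10 = -1/10
M^{-1} = 3/10 - 1/10*e12


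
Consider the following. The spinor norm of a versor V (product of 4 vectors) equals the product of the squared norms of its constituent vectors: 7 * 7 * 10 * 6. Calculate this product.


Spinor norm N(V) = |v1|^2 * |v2|^2 * ... * |v4|^2
= 7 * 7 * 10 * 6
Running product: 7, 49, 490, 2940
N(V) = 2940


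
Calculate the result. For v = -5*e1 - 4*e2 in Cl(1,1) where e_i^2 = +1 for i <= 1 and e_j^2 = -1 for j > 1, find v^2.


v^2 = sum of c_i^2 * e_i^2
Positive signature terms (e_i^2 = +1): (-5)^2 = 25
Negative signature terms (e_j^2 = -1): (-4)^2 = 16
v^2 = 25 - 16 = 9


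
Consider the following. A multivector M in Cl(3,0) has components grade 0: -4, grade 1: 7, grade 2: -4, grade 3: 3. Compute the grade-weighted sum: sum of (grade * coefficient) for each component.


Grade-weighted sum = sum of grade_k * coefficient_k
0*(-4) = 0
1*7 = 7
2*(-4) = -8
3*3 = 9
Total = 0 + 7 + (-8) + 9 = 8


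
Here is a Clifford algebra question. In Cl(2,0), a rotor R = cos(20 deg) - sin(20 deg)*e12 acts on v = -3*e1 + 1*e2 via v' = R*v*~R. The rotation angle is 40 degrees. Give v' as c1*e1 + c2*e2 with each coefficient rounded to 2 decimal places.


Rotor R = cos(20deg) - sin(20deg)*e12
Rotation angle theta = 2 * 20 = 40 degrees
v' = R*v*~R rotates v by theta.
cos(40deg) = 0.7660, sin(40deg) = 0.6428
v'_1 = -3*cos(40deg) - 1*sin(40deg)
= -3*0.7660 - 1*0.6428
= -2.94
v'_2 = -3*sin(40deg) + 1*cos(40deg)
= -3*0.6428 + 1*0.7660
= -1.16
v' = -2.94*e1 - 1.16*e2


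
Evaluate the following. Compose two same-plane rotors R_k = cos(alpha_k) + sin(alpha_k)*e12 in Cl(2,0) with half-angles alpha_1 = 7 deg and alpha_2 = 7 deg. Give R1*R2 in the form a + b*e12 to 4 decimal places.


Same-plane rotors commute and their half-angles add:
R1*R2 = cos(a1 + a2) + sin(a1 + a2)*e12.
a1 + a2 = 7 + 7 = 14 deg
cos(14 deg) = 0.9703
sin(14 deg) = 0.2419
R1*R2 = 0.9703 + 0.2419*e12


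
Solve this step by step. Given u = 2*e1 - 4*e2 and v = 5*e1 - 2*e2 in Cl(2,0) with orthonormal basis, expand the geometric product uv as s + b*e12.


Expand: (2*e1 - 4*e2)(5*e1 - 2*e2)
= 2*5*e1e1 + 2*(-2)*e1e2 + (-4)*5*e2e1 + (-4)*(-2)*e2e2
Using e1^2 = e2^2 = 1, e2e1 = -e1e2:
Scalar part s = 2*5 + (-4)*(-2) = 10 + 8 = 18
Bivector part b = 2*(-2) - (-4)*5 = -4 - (-20) = 16
uv = 18 + 16*e12


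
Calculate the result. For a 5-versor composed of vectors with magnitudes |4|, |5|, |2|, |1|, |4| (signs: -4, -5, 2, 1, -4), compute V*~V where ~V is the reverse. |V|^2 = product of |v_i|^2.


Each vector v_i has |v_i|^2 = s_i^2
Squared scales: (-4)^2 = 16, (-5)^2 = 25, 2^2 = 4, 1^2 = 1, (-4)^2 = 16
|V|^2 = 16 * 25 * 4 * 1 * 16
= 25600


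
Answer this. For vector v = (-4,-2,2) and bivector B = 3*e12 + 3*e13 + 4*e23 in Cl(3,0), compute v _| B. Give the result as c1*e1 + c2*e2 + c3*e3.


Left contraction v _| B = <vB>_1 (grade-1 part of the geometric product vB).
Using e1_|e12 = e2, e2_|e12 = -e1, e1_|e13 = e3, e3_|e13 = -e1, e2_|e23 = e3, e3_|e23 = -e2:
e1 coeff: -v2*b12 - v3*b13 = -(-2)*(3) - (2)*(3) = 0
e2 coeff: v1*b12 - v3*b23 = (-4)*(3) - (2)*(4) = -20
e3 coeff: v1*b13 + v2*b23 = (-4)*(3) + (-2)*(4) = -20
v _| B = 0*e1 - 20*e2 - 20*e3


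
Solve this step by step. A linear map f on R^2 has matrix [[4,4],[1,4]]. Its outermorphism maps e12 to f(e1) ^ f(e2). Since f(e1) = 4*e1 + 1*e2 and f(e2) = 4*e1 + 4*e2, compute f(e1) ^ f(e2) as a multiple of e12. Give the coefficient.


The outermorphism of a linear map f sends e1^e2 to f(e1)^f(e2).
f(e1) = 4*e1 + 1*e2
f(e2) = 4*e1 + 4*e2
f(e1) ^ f(e2) = (4*e1 + 1*e2) ^ (4*e1 + 4*e2)
= 4*4*e12 + 1*4*e21
= (16 - 4)*e12
= 12*e12
Coefficient = 12


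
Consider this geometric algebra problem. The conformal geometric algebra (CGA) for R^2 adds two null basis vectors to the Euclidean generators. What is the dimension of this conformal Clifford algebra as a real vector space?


The conformal model of R^2 uses Cl(3,1): the 2 Euclidean generators plus two extra orthogonal generators e+ (e+^2 = +1) and e- (e-^2 = -1), from which the null vectors e0, einf are built.
Number of generators m = 2 + 2 = 4.
dim Cl(p,q) = 2^m = 2^4 = 16


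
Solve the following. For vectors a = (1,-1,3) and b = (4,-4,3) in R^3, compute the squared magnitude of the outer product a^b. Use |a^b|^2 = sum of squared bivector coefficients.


a wedge b = (a1*b2 - a2*b1)*e12 + (a1*b3 - a3*b1)*e13 + (a2*b3 - a3*b2)*e23
e12 coeff: 1*(-4) - (-1)*4 = -4 - (-4) = 0
e13 coeff: 1*3 - 3*4 = 3 - 12 = -9
e23 coeff: (-1)*3 - 3*(-4) = -3 - (-12) = 9
|a wedge b|^2 = 0^2 + (-9)^2 + 9^2
= 0 + 81 + 81
= 162


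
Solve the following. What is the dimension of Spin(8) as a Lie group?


Spin(n) double-covers SO(n); both have Lie algebra so(n) of dimension n(n-1)/2.
n = 8
n(n-1) = 8 * 7 = 56
dim Spin(8) = 56/2 = 28


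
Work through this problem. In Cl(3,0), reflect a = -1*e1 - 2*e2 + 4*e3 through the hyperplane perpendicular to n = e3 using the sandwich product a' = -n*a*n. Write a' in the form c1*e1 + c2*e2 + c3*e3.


Reflection formula: a' = -n*a*n, with n = e3 (unit vector, n^2 = 1).
For reflection through hyperplane perp to e3:
The component along e3 flips sign, others stay.
a = (-1, -2, 4)
a' = (-1, -2, -4)
a' = -1*e1 - 2*e2 - 4*e3


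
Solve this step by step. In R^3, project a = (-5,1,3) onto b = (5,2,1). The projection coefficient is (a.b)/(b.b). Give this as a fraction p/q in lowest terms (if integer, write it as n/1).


Projection coefficient = (a . b) / (b . b)
a . b = (-5)*5 + 1*2 + 3*1
= -25 + 2 + 3 = -20
b . b = 5^2 + 2^2 + 1^2
= 25 + 4 + 1 = 30
Coefficient = -20/30
In lowest terms: -2/3


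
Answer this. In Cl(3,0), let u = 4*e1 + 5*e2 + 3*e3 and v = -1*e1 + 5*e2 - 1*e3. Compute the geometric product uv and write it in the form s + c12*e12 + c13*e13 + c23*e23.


In Cl(3,0): e_i^2 = 1, e_ie_j = -e_je_i for i != j.
Scalar part = u . v = 4*(-1) + 5*5 + 3*(-1)
= -4 + 25 + (-3) = 18
e12 coeff = 4*5 - 5*(-1) = 20 - (-5) = 25
e13 coeff = 4*(-1) - 3*(-1) = -4 - (-3) = -1
e23 coeff = 5*(-1) - 3*5 = -5 - 15 = -20
uv = 18 + 25*e12 - 1*e13 - 20*e23


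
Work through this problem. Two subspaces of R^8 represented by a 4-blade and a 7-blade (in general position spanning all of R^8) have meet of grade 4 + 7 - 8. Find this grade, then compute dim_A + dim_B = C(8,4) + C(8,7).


Meet grade = grade(A) + grade(B) - n
= 4 + 7 - 8 = 3
C(8,4) = 70
C(8,7) = 8
dim_A + dim_B = 70 + 8 = 78


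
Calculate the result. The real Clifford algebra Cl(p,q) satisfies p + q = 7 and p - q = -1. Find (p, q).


We need p + q = 7 and p - q = -1.
Adding: 2p = 7 + (-1) = 6, so p = 3.
Then q = 7 - 3 = 4.
(p, q) = (3, 4)


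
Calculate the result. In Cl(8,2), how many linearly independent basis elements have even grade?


Even subalgebra dimension = 2^(n-1)
n = 8 + 2 = 10
2^(10 - 1) = 2^9 = 512
Verification: sum of C(10,k) for even k = 1 + 45 + 210 + 210 + 45 + 1 = 512
Result = 512


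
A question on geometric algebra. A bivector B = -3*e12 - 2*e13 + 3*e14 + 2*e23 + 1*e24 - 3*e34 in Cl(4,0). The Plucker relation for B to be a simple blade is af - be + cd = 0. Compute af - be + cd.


Plucker relation: af - be + cd
a*f = (-3)*(-3) = 9
b*e = (-2)*1 = -2
c*d = 3*2 = 6
af - be + cd = 9 - (-2) + 6
= 17


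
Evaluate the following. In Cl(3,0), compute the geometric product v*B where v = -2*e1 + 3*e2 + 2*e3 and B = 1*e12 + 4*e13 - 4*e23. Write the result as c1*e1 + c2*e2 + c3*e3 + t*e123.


vB has grade-1 (vector) and grade-3 (trivector) parts: vB = (v _| B) + (v ^ B).
Vector part <vB>_1:
  e1: -v2*b12 - v3*b13 = -(3)*(1) - (2)*(4) = -11
  e2: v1*b12 - v3*b23 = (-2)*(1) - (2)*(-4) = 6
  e3: v1*b13 + v2*b23 = (-2)*(4) + (3)*(-4) = -20
Trivector part <vB>_3:
  e123: v1*b23 - v2*b13 + v3*b12 = (-2)*(-4) - (3)*(4) + (2)*(1) = -2
vB = -11*e1 + 6*e2 - 20*e3 - 2*e123


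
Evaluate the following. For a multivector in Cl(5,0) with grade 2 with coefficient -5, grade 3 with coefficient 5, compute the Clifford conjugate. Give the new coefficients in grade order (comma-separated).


Clifford conjugate sign for grade k: (-1)^(k(k+1)/2)
Grade 2: (-1)^(2*3/2) = (-1)^3 = -1, coeff -5 -> 5
Grade 3: (-1)^(3*4/2) = (-1)^6 = 1, coeff 5 -> 5
Conjugated coefficients: 5, 5


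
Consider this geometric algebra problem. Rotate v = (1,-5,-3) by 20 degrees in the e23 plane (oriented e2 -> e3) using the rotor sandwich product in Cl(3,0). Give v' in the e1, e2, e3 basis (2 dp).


Rotor R = cos(10deg) - sin(10deg)*e23
Rotation angle theta = 2 * 10 = 20 degrees in the e23 plane (e2 -> e3).
The component perpendicular to the plane (e1) is invariant: v'_1 = v1 = 1.00
cos(20deg) = 0.9397, sin(20deg) = 0.3420
v'_2 = v2*cos(theta) - v3*sin(theta) = -5*0.9397 - (-3)*0.3420 = -3.67
v'_3 = v2*sin(theta) + v3*cos(theta) = -5*0.3420 + (-3)*0.9397 = -4.53
v' = 1.00*e1 - 3.67*e2 - 4.53*e3


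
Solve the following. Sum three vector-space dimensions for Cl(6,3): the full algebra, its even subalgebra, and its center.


n = 6 + 3 = 9
Total dim = 2^9 = 512
Even subalgebra dim = 2^8 = 256
n is odd, so center dim = 2
Sum = 512 + 256 + 2 = 770


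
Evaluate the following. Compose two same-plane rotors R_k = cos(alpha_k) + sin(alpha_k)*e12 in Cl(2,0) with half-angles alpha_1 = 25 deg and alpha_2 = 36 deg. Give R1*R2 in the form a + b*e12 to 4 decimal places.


Same-plane rotors commute and their half-angles add:
R1*R2 = cos(a1 + a2) + sin(a1 + a2)*e12.
a1 + a2 = 25 + 36 = 61 deg
cos(61 deg) = 0.4848
sin(61 deg) = 0.8746
R1*R2 = 0.4848 + 0.8746*e12


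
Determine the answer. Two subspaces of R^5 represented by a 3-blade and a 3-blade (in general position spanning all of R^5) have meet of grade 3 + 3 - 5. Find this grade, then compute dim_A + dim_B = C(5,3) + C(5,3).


Meet grade = grade(A) + grade(B) - n
= 3 + 3 - 5 = 1
C(5,3) = 10
C(5,3) = 10
dim_A + dim_B = 10 + 10 = 20


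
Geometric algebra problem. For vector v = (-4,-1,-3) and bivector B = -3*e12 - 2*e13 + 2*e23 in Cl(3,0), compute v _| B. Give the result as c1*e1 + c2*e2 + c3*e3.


Left contraction v _| B = <vB>_1 (grade-1 part of the geometric product vB).
Using e1_|e12 = e2, e2_|e12 = -e1, e1_|e13 = e3, e3_|e13 = -e1, e2_|e23 = e3, e3_|e23 = -e2:
e1 coeff: -v2*b12 - v3*b13 = -(-1)*(-3) - (-3)*(-2) = -9
e2 coeff: v1*b12 - v3*b23 = (-4)*(-3) - (-3)*(2) = 18
e3 coeff: v1*b13 + v2*b23 = (-4)*(-2) + (-1)*(2) = 6
v _| B = -9*e1 + 18*e2 + 6*e3


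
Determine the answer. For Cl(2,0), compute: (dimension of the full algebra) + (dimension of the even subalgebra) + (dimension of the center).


n = 2 + 0 = 2
Total dim = 2^2 = 4
Even subalgebra dim = 2^1 = 2
n is even, so center dim = 1
Sum = 4 + 2 + 1 = 7


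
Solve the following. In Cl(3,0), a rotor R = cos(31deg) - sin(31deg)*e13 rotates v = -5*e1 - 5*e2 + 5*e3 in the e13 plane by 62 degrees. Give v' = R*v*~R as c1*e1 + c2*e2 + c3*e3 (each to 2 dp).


Rotor R = cos(31deg) - sin(31deg)*e13
Rotation angle theta = 2 * 31 = 62 degrees in the e13 plane (e1 -> e3).
The component perpendicular to the plane (e2) is invariant: v'_2 = v2 = -5.00
cos(62deg) = 0.4695, sin(62deg) = 0.8829
v'_1 = v1*cos(theta) - v3*sin(theta) = -5*0.4695 - 5*0.8829 = -6.76
v'_3 = v1*sin(theta) + v3*cos(theta) = -5*0.8829 + 5*0.4695 = -2.07
v' = -6.76*e1 - 5.00*e2 - 2.07*e3


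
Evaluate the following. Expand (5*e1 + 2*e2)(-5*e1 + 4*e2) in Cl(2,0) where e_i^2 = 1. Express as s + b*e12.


Expand: (5*e1 + 2*e2)(-5*e1 + 4*e2)
= 5*(-5)*e1e1 + 5*4*e1e2 + 2*(-5)*e2e1 + 2*4*e2e2
Using e1^2 = e2^2 = 1, e2e1 = -e1e2:
Scalar part s = 5*(-5) + 2*4 = -25 + 8 = -17
Bivector part b = 5*4 - 2*(-5) = 20 - (-10) = 30
uv = -17 + 30*e12


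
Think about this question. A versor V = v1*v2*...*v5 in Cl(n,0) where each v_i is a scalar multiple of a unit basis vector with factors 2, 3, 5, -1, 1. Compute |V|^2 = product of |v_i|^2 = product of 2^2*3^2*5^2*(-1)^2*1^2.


Each vector v_i has |v_i|^2 = s_i^2
Squared scales: 2^2 = 4, 3^2 = 9, 5^2 = 25, (-1)^2 = 1, 1^2 = 1
|V|^2 = 4 * 9 * 25 * 1 * 1
= 900


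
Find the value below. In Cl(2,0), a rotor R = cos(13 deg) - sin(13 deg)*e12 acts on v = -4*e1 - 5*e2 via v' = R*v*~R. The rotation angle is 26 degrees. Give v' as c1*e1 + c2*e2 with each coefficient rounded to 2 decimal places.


Rotor R = cos(13deg) - sin(13deg)*e12
Rotation angle theta = 2 * 13 = 26 degrees
v' = R*v*~R rotates v by theta.
cos(26deg) = 0.8988, sin(26deg) = 0.4384
v'_1 = -4*cos(26deg) - (-5)*sin(26deg)
= -4*0.8988 - (-5)*0.4384
= -1.40
v'_2 = -4*sin(26deg) + (-5)*cos(26deg)
= -4*0.4384 + (-5)*0.8988
= -6.25
v' = -1.40*e1 - 6.25*e2


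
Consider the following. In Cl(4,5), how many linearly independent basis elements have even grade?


Even subalgebra dimension = 2^(n-1)
n = 4 + 5 = 9
2^(9 - 1) = 2^8 = 256
Verification: sum of C(9,k) for even k = 1 + 36 + 126 + 84 + 9 = 256
Result = 256


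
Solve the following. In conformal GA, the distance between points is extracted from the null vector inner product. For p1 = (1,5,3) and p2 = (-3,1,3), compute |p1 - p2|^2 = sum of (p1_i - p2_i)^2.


p1 - p2 = (4, 4, 0)
|p1 - p2|^2 = 4^2 + 4^2 + 0^2
= 16 + 16 + 0
= 32


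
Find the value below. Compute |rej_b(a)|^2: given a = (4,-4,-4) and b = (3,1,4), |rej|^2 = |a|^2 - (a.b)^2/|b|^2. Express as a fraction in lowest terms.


|a|^2 = 4^2 + (-4)^2 + (-4)^2 = 48
|b|^2 = 3^2 + 1^2 + 4^2 = 26
a . b = 4*3 + (-4)*1 + (-4)*4 = -8
(a.b)^2 = (-8)^2 = 64
|rej|^2 = 48 - 64/26
= (1248 - 64)/26
= 1184/26
In lowest terms: 592/13


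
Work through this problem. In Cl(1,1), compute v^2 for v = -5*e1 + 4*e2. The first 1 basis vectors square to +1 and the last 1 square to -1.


v^2 = sum of c_i^2 * e_i^2
Positive signature terms (e_i^2 = +1): (-5)^2 = 25
Negative signature terms (e_j^2 = -1): 4^2 = 16
v^2 = 25 - 16 = 9


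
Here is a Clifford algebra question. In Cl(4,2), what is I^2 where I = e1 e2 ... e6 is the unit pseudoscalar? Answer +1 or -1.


The pseudoscalar I = e1...e_n (product of all n generators) of Cl(p,q) satisfies I^2 = (-1)^(q + n(n-1)/2).
p = 4, q = 2, n = p + q = 6
n(n-1)/2 = 6 * 5 / 2 = 15
Exponent = q + n(n-1)/2 = 2 + 15 = 17
I^2 = (-1)^17 = -1


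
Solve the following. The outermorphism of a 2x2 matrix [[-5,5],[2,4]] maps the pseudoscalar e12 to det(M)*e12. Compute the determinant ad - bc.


The outermorphism of a linear map f sends e1^e2 to f(e1)^f(e2).
f(e1) = -5*e1 + 2*e2
f(e2) = 5*e1 + 4*e2
f(e1) ^ f(e2) = (-5*e1 + 2*e2) ^ (5*e1 + 4*e2)
= (-5)*4*e12 + 2*5*e21
= (-20 - 10)*e12
= -30*e12
Coefficient = -30


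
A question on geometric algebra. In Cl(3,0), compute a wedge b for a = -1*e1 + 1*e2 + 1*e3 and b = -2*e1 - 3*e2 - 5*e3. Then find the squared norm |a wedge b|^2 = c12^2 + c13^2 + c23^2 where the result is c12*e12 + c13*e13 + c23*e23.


a wedge b = (a1*b2 - a2*b1)*e12 + (a1*b3 - a3*b1)*e13 + (a2*b3 - a3*b2)*e23
e12 coeff: (-1)*(-3) - 1*(-2) = 3 - (-2) = 5
e13 coeff: (-1)*(-5) - 1*(-2) = 5 - (-2) = 7
e23 coeff: 1*(-5) - 1*(-3) = -5 - (-3) = -2
|a wedge b|^2 = 5^2 + 7^2 + (-2)^2
= 25 + 49 + 4
= 78


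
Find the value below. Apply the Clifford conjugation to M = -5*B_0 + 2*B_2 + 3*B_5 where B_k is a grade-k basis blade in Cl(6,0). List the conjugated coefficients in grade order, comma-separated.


Clifford conjugate sign for grade k: (-1)^(k(k+1)/2)
Grade 0: (-1)^(0*1/2) = (-1)^0 = 1, coeff -5 -> -5
Grade 2: (-1)^(2*3/2) = (-1)^3 = -1, coeff 2 -> -2
Grade 5: (-1)^(5*6/2) = (-1)^15 = -1, coeff 3 -> -3
Conjugated coefficients: -5, -2, -3


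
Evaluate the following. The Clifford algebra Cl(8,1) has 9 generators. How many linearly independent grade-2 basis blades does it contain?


Number of grade-k basis blades in Cl(p,q) with n = p + q is C(n, k).
n = 8 + 1 = 9
C(9, 2) = 9! / (2! * 7!)
= 362880 / (2 * 5040)
= 36


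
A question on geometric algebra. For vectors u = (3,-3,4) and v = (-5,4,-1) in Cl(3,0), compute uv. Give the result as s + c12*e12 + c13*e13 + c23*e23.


In Cl(3,0): e_i^2 = 1, e_ie_j = -e_je_i for i != j.
Scalar part = u . v = 3*(-5) + (-3)*4 + 4*(-1)
= -15 + (-12) + (-4) = -31
e12 coeff = 3*4 - (-3)*(-5) = 12 - 15 = -3
e13 coeff = 3*(-1) - 4*(-5) = -3 - (-20) = 17
e23 coeff = (-3)*(-1) - 4*4 = 3 - 16 = -13
uv = -31 - 3*e12 + 17*e13 - 13*e23


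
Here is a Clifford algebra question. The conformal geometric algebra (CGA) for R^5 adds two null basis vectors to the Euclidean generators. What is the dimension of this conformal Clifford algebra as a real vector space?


The conformal model of R^5 uses Cl(6,1): the 5 Euclidean generators plus two extra orthogonal generators e+ (e+^2 = +1) and e- (e-^2 = -1), from which the null vectors e0, einf are built.
Number of generators m = 5 + 2 = 7.
dim Cl(p,q) = 2^m = 2^7 = 128


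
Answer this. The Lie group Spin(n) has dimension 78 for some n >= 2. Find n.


dim Spin(n) = dim so(n) = n(n-1)/2.
Solve n(n-1)/2 = 78, i.e. n^2 - n - 156 = 0.
Discriminant = 1 + 8*78 = 625
n = (1 + sqrt(625))/2 = (1 + 25)/2 = 13


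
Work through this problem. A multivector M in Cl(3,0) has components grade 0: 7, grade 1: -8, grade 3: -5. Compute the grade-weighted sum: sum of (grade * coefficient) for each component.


Grade-weighted sum = sum of grade_k * coefficient_k
0*7 = 0
1*(-8) = -8
3*(-5) = -15
Total = 0 + (-8) + (-15) = -23


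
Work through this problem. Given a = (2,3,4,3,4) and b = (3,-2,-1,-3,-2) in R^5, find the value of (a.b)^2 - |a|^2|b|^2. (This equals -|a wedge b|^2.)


a . b = 2*3 + 3*(-2) + 4*(-1) + 3*(-3) + 4*(-2)
= 6 + (-6) + (-4) + (-9) + (-8) = -21
|a|^2 = 2^2 + 3^2 + 4^2 + 3^2 + 4^2 = 54
|b|^2 = 3^2 + (-2)^2 + (-1)^2 + (-3)^2 + (-2)^2 = 27
(a.b)^2 = (-21)^2 = 441
|a|^2 * |b|^2 = 54 * 27 = 1458
Result = 441 - 1458 = -1017


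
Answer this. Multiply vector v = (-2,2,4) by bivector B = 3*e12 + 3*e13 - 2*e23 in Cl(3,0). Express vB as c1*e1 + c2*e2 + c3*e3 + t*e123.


vB has grade-1 (vector) and grade-3 (trivector) parts: vB = (v _| B) + (v ^ B).
Vector part <vB>_1:
  e1: -v2*b12 - v3*b13 = -(2)*(3) - (4)*(3) = -18
  e2: v1*b12 - v3*b23 = (-2)*(3) - (4)*(-2) = 2
  e3: v1*b13 + v2*b23 = (-2)*(3) + (2)*(-2) = -10
Trivector part <vB>_3:
  e123: v1*b23 - v2*b13 + v3*b12 = (-2)*(-2) - (2)*(3) + (4)*(3) = 10
vB = -18*e1 + 2*e2 - 10*e3 + 10*e123


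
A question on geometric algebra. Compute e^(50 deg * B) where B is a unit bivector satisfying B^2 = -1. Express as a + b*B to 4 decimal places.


For a unit bivector B with B^2 = -1, the exponential series gives
e^(theta*B) = cos(theta) + sin(theta)*B (the GA analogue of Euler's formula).
theta = 50 degrees = 0.872665 rad
cos(50 deg) = 0.6428
sin(50 deg) = 0.7660
exp(theta*B) = 0.6428 + 0.7660*B


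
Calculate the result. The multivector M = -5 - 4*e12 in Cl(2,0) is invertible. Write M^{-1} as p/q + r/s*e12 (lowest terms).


M = -5 - 4*e12, where e12^2 = -1.
Since M commutes with its reverse ~M = a - b*e12, M * ~M = a^2 - b^2*e12^2 = a^2 + b^2.
So M^{-1} = ~M / (a^2 + b^2) = (a - b*e12)/(a^2 + b^2).
a^2 + b^2 = 25 + 16 = 41
Scalar part = -5/41 = -5/41
Bivector coeff = 4/41 = 4/41
M^{-1} = -5/41 + 4/41*e12


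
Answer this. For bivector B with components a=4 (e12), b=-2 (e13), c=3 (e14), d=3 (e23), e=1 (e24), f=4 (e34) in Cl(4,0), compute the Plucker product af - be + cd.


Plucker relation: af - be + cd
a*f = 4*4 = 16
b*e = (-2)*1 = -2
c*d = 3*3 = 9
af - be + cd = 16 - (-2) + 9
= 27


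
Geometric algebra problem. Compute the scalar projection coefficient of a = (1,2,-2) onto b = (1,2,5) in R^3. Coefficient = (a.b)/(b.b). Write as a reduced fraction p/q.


Projection coefficient = (a . b) / (b . b)
a . b = 1*1 + 2*2 + (-2)*5
= 1 + 4 + (-10) = -5
b . b = 1^2 + 2^2 + 5^2
= 1 + 4 + 25 = 30
Coefficient = -5/30
In lowest terms: -1/6


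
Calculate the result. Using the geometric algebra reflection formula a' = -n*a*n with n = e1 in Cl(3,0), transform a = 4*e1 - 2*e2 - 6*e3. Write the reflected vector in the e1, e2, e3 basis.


Reflection formula: a' = -n*a*n, with n = e1 (unit vector, n^2 = 1).
For reflection through hyperplane perp to e1:
The component along e1 flips sign, others stay.
a = (4, -2, -6)
a' = (-4, -2, -6)
a' = -4*e1 - 2*e2 - 6*e3


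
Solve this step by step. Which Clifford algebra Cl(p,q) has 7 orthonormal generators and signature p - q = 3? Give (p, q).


We need p + q = 7 and p - q = 3.
Adding: 2p = 7 + 3 = 10, so p = 5.
Then q = 7 - 5 = 2.
(p, q) = (5, 2)


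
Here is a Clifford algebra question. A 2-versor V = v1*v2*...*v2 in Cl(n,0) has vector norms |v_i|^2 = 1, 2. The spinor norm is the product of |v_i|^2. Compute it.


Spinor norm N(V) = |v1|^2 * |v2|^2 * ... * |v2|^2
= 1 * 2
Running product: 1, 2
N(V) = 2


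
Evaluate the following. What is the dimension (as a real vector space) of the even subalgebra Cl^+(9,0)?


Even subalgebra dimension = 2^(n-1)
n = 9 + 0 = 9
2^(9 - 1) = 2^8 = 256
Verification: sum of C(9,k) for even k = 1 + 36 + 126 + 84 + 9 = 256
Result = 256


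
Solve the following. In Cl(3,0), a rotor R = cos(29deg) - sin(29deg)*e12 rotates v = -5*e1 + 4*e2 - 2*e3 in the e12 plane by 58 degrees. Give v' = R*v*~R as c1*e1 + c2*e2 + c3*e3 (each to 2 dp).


Rotor R = cos(29deg) - sin(29deg)*e12
Rotation angle theta = 2 * 29 = 58 degrees in the e12 plane (e1 -> e2).
The component perpendicular to the plane (e3) is invariant: v'_3 = v3 = -2.00
cos(58deg) = 0.5299, sin(58deg) = 0.8480
v'_1 = v1*cos(theta) - v2*sin(theta) = -5*0.5299 - 4*0.8480 = -6.04
v'_2 = v1*sin(theta) + v2*cos(theta) = -5*0.8480 + 4*0.5299 = -2.12
v' = -6.04*e1 - 2.12*e2 - 2.00*e3


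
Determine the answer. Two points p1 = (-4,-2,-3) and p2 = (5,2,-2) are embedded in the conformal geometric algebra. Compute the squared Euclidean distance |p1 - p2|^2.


p1 - p2 = (-9, -4, -1)
|p1 - p2|^2 = (-9)^2 + (-4)^2 + (-1)^2
= 81 + 16 + 1
= 98


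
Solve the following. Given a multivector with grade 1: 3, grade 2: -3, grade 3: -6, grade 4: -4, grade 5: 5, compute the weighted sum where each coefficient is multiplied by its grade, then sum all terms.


Grade-weighted sum = sum of grade_k * coefficient_k
1*3 = 3
2*(-3) = -6
3*(-6) = -18
4*(-4) = -16
5*5 = 25
Total = 3 + (-6) + (-18) + (-16) + 25 = -12


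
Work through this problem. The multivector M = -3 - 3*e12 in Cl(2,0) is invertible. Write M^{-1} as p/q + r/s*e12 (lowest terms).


M = -3 - 3*e12, where e12^2 = -1.
Since M commutes with its reverse ~M = a - b*e12, M * ~M = a^2 - b^2*e12^2 = a^2 + b^2.
So M^{-1} = ~M / (a^2 + b^2) = (a - b*e12)/(a^2 + b^2).
a^2 + b^2 = 9 + 9 = 18
Scalar part = -3/18 = -1/6
Bivector coeff = 3/18 = 1/6
M^{-1} = -1/6 + 1/6*e12


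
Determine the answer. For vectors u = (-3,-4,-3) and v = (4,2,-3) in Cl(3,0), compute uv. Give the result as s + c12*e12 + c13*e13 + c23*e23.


In Cl(3,0): e_i^2 = 1, e_ie_j = -e_je_i for i != j.
Scalar part = u . v = (-3)*4 + (-4)*2 + (-3)*(-3)
= -12 + (-8) + 9 = -11
e12 coeff = (-3)*2 - (-4)*4 = -6 - (-16) = 10
e13 coeff = (-3)*(-3) - (-3)*4 = 9 - (-12) = 21
e23 coeff = (-4)*(-3) - (-3)*2 = 12 - (-6) = 18
uv = -11 + 10*e12 + 21*e13 + 18*e23


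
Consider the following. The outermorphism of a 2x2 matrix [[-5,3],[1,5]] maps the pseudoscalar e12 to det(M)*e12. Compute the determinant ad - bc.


The outermorphism of a linear map f sends e1^e2 to f(e1)^f(e2).
f(e1) = -5*e1 + 1*e2
f(e2) = 3*e1 + 5*e2
f(e1) ^ f(e2) = (-5*e1 + 1*e2) ^ (3*e1 + 5*e2)
= (-5)*5*e12 + 1*3*e21
= (-25 - 3)*e12
= -28*e12
Coefficient = -28


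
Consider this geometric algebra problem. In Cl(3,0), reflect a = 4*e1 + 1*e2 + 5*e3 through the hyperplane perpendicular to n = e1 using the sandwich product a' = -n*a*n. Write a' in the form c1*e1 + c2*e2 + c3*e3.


Reflection formula: a' = -n*a*n, with n = e1 (unit vector, n^2 = 1).
For reflection through hyperplane perp to e1:
The component along e1 flips sign, others stay.
a = (4, 1, 5)
a' = (-4, 1, 5)
a' = -4*e1 + 1*e2 + 5*e3


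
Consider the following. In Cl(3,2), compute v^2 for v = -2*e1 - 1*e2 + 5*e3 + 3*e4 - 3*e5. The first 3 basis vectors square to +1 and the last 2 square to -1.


v^2 = sum of c_i^2 * e_i^2
Positive signature terms (e_i^2 = +1): (-2)^2 + (-1)^2 + 5^2 = 30
Negative signature terms (e_j^2 = -1): 3^2 + (-3)^2 = 18
v^2 = 30 - 18 = 12


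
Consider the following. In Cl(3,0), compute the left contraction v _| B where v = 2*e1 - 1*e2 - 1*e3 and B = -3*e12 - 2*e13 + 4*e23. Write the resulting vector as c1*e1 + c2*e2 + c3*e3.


Left contraction v _| B = <vB>_1 (grade-1 part of the geometric product vB).
Using e1_|e12 = e2, e2_|e12 = -e1, e1_|e13 = e3, e3_|e13 = -e1, e2_|e23 = e3, e3_|e23 = -e2:
e1 coeff: -v2*b12 - v3*b13 = -(-1)*(-3) - (-1)*(-2) = -5
e2 coeff: v1*b12 - v3*b23 = (2)*(-3) - (-1)*(4) = -2
e3 coeff: v1*b13 + v2*b23 = (2)*(-2) + (-1)*(4) = -8
v _| B = -5*e1 - 2*e2 - 8*e3


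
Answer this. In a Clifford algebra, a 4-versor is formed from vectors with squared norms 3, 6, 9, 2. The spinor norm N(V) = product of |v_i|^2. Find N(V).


Spinor norm N(V) = |v1|^2 * |v2|^2 * ... * |v4|^2
= 3 * 6 * 9 * 2
Running product: 3, 18, 162, 324
N(V) = 324


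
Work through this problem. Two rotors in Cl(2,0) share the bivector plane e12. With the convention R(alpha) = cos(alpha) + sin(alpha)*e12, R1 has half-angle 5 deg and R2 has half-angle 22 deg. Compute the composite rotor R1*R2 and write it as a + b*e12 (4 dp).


Same-plane rotors commute and their half-angles add:
R1*R2 = cos(a1 + a2) + sin(a1 + a2)*e12.
a1 + a2 = 5 + 22 = 27 deg
cos(27 deg) = 0.8910
sin(27 deg) = 0.4540
R1*R2 = 0.8910 + 0.4540*e12


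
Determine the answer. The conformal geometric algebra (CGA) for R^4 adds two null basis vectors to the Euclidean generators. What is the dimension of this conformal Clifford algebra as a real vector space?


The conformal model of R^4 uses Cl(5,1): the 4 Euclidean generators plus two extra orthogonal generators e+ (e+^2 = +1) and e- (e-^2 = -1), from which the null vectors e0, einf are built.
Number of generators m = 4 + 2 = 6.
dim Cl(p,q) = 2^m = 2^6 = 64


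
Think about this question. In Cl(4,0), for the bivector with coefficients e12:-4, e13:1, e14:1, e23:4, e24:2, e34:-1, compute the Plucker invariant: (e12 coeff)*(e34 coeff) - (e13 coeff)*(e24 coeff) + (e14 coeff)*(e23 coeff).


Plucker relation: af - be + cd
a*f = (-4)*(-1) = 4
b*e = 1*2 = 2
c*d = 1*4 = 4
af - be + cd = 4 - 2 + 4
= 6


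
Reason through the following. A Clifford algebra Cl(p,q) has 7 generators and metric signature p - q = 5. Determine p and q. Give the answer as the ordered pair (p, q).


We need p + q = 7 and p - q = 5.
Adding: 2p = 7 + 5 = 12, so p = 6.
Then q = 7 - 6 = 1.
(p, q) = (6, 1)


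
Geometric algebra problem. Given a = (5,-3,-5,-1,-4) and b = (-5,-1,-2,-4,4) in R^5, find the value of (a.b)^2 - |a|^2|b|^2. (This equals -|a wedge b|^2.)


a . b = 5*(-5) + (-3)*(-1) + (-5)*(-2) + (-1)*(-4) + (-4)*4
= -25 + 3 + 10 + 4 + (-16) = -24
|a|^2 = 5^2 + (-3)^2 + (-5)^2 + (-1)^2 + (-4)^2 = 76
|b|^2 = (-5)^2 + (-1)^2 + (-2)^2 + (-4)^2 + 4^2 = 62
(a.b)^2 = (-24)^2 = 576
|a|^2 * |b|^2 = 76 * 62 = 4712
Result = 576 - 4712 = -4136


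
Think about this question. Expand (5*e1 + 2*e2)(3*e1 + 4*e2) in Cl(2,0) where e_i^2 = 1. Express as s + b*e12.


Expand: (5*e1 + 2*e2)(3*e1 + 4*e2)
= 5*3*e1e1 + 5*4*e1e2 + 2*3*e2e1 + 2*4*e2e2
Using e1^2 = e2^2 = 1, e2e1 = -e1e2:
Scalar part s = 5*3 + 2*4 = 15 + 8 = 23
Bivector part b = 5*4 - 2*3 = 20 - 6 = 14
uv = 23 + 14*e12


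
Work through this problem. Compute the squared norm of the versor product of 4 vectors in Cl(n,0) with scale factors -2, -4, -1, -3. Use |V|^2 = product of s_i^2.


Each vector v_i has |v_i|^2 = s_i^2
Squared scales: (-2)^2 = 4, (-4)^2 = 16, (-1)^2 = 1, (-3)^2 = 9
|V|^2 = 4 * 16 * 1 * 9
= 576


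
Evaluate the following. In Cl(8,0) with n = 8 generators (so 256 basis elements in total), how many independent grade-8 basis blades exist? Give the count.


Number of grade-k basis blades in Cl(p,q) with n = p + q is C(n, k).
n = 8 + 0 = 8
C(8, 8) = 8! / (8! * 0!)
= 40320 / (40320 * 1)
= 1


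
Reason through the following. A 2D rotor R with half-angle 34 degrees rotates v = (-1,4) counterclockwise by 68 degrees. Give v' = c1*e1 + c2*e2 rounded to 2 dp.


Rotor R = cos(34deg) - sin(34deg)*e12
Rotation angle theta = 2 * 34 = 68 degrees
v' = R*v*~R rotates v by theta.
cos(68deg) = 0.3746, sin(68deg) = 0.9272
v'_1 = -1*cos(68deg) - 4*sin(68deg)
= -1*0.3746 - 4*0.9272
= -4.08
v'_2 = -1*sin(68deg) + 4*cos(68deg)
= -1*0.9272 + 4*0.3746
= 0.57
v' = -4.08*e1 + 0.57*e2


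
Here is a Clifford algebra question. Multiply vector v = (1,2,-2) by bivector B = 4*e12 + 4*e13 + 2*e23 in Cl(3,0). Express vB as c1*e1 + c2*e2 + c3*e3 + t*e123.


vB has grade-1 (vector) and grade-3 (trivector) parts: vB = (v _| B) + (v ^ B).
Vector part <vB>_1:
  e1: -v2*b12 - v3*b13 = -(2)*(4) - (-2)*(4) = 0
  e2: v1*b12 - v3*b23 = (1)*(4) - (-2)*(2) = 8
  e3: v1*b13 + v2*b23 = (1)*(4) + (2)*(2) = 8
Trivector part <vB>_3:
  e123: v1*b23 - v2*b13 + v3*b12 = (1)*(2) - (2)*(4) + (-2)*(4) = -14
vB = 0*e1 + 8*e2 + 8*e3 - 14*e123


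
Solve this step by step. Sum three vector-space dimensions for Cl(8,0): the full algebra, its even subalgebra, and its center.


n = 8 + 0 = 8
Total dim = 2^8 = 256
Even subalgebra dim = 2^7 = 128
n is even, so center dim = 1
Sum = 256 + 128 + 1 = 385


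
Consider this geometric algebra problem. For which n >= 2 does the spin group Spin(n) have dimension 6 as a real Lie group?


dim Spin(n) = dim so(n) = n(n-1)/2.
Solve n(n-1)/2 = 6, i.e. n^2 - n - 12 = 0.
Discriminant = 1 + 8*6 = 49
n = (1 + sqrt(49))/2 = (1 + 7)/2 = 4


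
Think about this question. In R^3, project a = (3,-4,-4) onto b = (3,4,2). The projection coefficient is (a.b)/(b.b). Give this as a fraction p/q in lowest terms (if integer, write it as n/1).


Projection coefficient = (a . b) / (b . b)
a . b = 3*3 + (-4)*4 + (-4)*2
= 9 + (-16) + (-8) = -15
b . b = 3^2 + 4^2 + 2^2
= 9 + 16 + 4 = 29
Coefficient = -15/29
In lowest terms: -15/29


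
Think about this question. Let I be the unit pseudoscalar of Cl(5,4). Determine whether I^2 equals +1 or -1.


The pseudoscalar I = e1...e_n (product of all n generators) of Cl(p,q) satisfies I^2 = (-1)^(q + n(n-1)/2).
p = 5, q = 4, n = p + q = 9
n(n-1)/2 = 9 * 8 / 2 = 36
Exponent = q + n(n-1)/2 = 4 + 36 = 40
I^2 = (-1)^40 = +1


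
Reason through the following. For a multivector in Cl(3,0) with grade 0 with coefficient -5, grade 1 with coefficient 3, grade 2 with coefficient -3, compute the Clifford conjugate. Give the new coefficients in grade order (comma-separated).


Clifford conjugate sign for grade k: (-1)^(k(k+1)/2)
Grade 0: (-1)^(0*1/2) = (-1)^0 = 1, coeff -5 -> -5
Grade 1: (-1)^(1*2/2) = (-1)^1 = -1, coeff 3 -> -3
Grade 2: (-1)^(2*3/2) = (-1)^3 = -1, coeff -3 -> 3
Conjugated coefficients: -5, -3, 3


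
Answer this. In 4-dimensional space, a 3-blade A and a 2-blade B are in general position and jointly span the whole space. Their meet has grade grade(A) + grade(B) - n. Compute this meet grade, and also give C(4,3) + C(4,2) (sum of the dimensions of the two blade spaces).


Meet grade = grade(A) + grade(B) - n
= 3 + 2 - 4 = 1
C(4,3) = 4
C(4,2) = 6
dim_A + dim_B = 4 + 6 = 10


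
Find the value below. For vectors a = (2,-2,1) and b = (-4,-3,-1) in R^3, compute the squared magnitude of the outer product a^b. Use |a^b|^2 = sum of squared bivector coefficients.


a wedge b = (a1*b2 - a2*b1)*e12 + (a1*b3 - a3*b1)*e13 + (a2*b3 - a3*b2)*e23
e12 coeff: 2*(-3) - (-2)*(-4) = -6 - 8 = -14
e13 coeff: 2*(-1) - 1*(-4) = -2 - (-4) = 2
e23 coeff: (-2)*(-1) - 1*(-3) = 2 - (-3) = 5
|a wedge b|^2 = (-14)^2 + 2^2 + 5^2
= 196 + 4 + 25
= 225


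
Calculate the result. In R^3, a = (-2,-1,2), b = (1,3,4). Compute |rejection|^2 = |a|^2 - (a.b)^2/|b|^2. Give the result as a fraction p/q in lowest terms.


|a|^2 = (-2)^2 + (-1)^2 + 2^2 = 9
|b|^2 = 1^2 + 3^2 + 4^2 = 26
a . b = (-2)*1 + (-1)*3 + 2*4 = 3
(a.b)^2 = 3^2 = 9
|rej|^2 = 9 - 9/26
= (234 - 9)/26
= 225/26
In lowest terms: 225/26


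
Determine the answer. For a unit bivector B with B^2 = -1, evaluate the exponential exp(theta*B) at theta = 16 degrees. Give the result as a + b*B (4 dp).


For a unit bivector B with B^2 = -1, the exponential series gives
e^(theta*B) = cos(theta) + sin(theta)*B (the GA analogue of Euler's formula).
theta = 16 degrees = 0.279253 rad
cos(16 deg) = 0.9613
sin(16 deg) = 0.2756
exp(theta*B) = 0.9613 + 0.2756*B


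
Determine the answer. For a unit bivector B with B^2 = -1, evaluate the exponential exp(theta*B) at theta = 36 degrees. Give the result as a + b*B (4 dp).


For a unit bivector B with B^2 = -1, the exponential series gives
e^(theta*B) = cos(theta) + sin(theta)*B (the GA analogue of Euler's formula).
theta = 36 degrees = 0.628319 rad
cos(36 deg) = 0.8090
sin(36 deg) = 0.5878
exp(theta*B) = 0.8090 + 0.5878*B


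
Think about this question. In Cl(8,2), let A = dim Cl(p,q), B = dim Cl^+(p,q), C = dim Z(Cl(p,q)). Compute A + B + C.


n = 8 + 2 = 10
Total dim = 2^10 = 1024
Even subalgebra dim = 2^9 = 512
n is even, so center dim = 1
Sum = 1024 + 512 + 1 = 1537


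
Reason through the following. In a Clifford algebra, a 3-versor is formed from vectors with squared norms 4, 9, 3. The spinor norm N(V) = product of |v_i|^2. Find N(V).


Spinor norm N(V) = |v1|^2 * |v2|^2 * ... * |v3|^2
= 4 * 9 * 3
Running product: 4, 36, 108
N(V) = 108


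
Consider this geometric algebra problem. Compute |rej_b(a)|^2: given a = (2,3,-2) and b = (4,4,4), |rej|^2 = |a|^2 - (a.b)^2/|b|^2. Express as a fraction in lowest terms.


|a|^2 = 2^2 + 3^2 + (-2)^2 = 17
|b|^2 = 4^2 + 4^2 + 4^2 = 48
a . b = 2*4 + 3*4 + (-2)*4 = 12
(a.b)^2 = 12^2 = 144
|rej|^2 = 17 - 144/48
= (816 - 144)/48
= 672/48
In lowest terms: 14/1
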